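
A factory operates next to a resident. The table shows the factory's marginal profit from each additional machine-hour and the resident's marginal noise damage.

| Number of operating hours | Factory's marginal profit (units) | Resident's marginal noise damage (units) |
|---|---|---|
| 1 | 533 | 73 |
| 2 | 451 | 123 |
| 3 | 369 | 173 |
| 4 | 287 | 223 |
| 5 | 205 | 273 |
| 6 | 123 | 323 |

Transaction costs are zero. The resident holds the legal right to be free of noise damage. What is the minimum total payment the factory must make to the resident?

Efficient level: marginal profit ≥ marginal noise damage through level 4, so k* = 4.
With the resident holding the right, the factory must at least compensate total damage at k*: 73 + 123 + 173 + 223 = 592.

592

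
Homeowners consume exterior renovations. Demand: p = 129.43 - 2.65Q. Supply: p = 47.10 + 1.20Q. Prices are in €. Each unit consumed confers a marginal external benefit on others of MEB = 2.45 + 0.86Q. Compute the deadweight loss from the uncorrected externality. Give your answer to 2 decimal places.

Market equilibrium (private): 47.10 + 1.20Q = 129.43 - 2.65Q → Q_m = 21.3844.
Social marginal benefit = demand + MEB = 131.88 - 1.79Q.
Set SMB = MC: 131.88 - 1.79Q = 47.10 + 1.20Q → Q* = 28.3545.
Between Q* and Q_m the wedge SMB − MC runs linearly from 0 to MEB(Q_m), so the loss is a triangle.
DWL = ½ × 6.9701 × 20.8406 = 72.6305.

DWL = €72.63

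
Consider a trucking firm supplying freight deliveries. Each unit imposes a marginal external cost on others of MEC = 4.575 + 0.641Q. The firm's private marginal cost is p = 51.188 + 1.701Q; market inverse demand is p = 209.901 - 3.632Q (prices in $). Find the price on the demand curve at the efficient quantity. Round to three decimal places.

P = $116.190

Social marginal cost = private MC + MEC = 55.763 + 2.342Q.
Set SMC = demand: 55.763 + 2.342Q = 209.901 - 3.632Q → Q* = 25.8015.
Consumer price on the demand curve at Q*: 209.901 − 3.632×25.8015 = 116.1900.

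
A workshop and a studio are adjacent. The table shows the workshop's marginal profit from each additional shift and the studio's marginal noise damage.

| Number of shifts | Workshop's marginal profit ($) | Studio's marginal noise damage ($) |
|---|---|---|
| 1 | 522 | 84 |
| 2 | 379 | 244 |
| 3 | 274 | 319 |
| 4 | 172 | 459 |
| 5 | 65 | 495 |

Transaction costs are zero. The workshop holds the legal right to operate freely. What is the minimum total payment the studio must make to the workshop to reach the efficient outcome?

Left alone the workshop would choose level 5 (marginal profit stays positive).
Efficient level: k* = 2 (marginal profit ≥ marginal noise damage through 2).
The studio must at least cover the workshop's forgone profit from cutting 5→2: 274 + 172 + 65 = 511.

$511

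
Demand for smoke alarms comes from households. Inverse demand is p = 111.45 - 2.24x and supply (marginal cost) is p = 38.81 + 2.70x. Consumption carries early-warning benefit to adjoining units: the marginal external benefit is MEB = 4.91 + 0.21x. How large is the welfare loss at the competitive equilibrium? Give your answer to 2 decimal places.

Market equilibrium (private): 38.81 + 2.70x = 111.45 - 2.24x → x_m = 14.7045.
Social marginal benefit = demand + MEB = 116.36 - 2.03x.
Set SMB = MC: 116.36 - 2.03x = 38.81 + 2.70x → x* = 16.3953.
Height of the DWL triangle at x_m is SMB(x_m) − MC(x_m) = MEB(x_m) = 7.9979.
DWL = ½ × 1.6908 × 7.9979 = 6.7614.

DWL = 6.76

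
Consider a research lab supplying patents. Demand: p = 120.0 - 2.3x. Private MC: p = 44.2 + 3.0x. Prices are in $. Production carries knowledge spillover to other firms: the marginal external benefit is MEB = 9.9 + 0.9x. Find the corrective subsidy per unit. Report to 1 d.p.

Social marginal cost = private MC − MEB = 34.3 + 2.1x.
Set SMC = demand: 34.3 + 2.1x = 120.0 - 2.3x → x* = 19.4773.
The Pigouvian subsidy equals MEB at x*: 9.9 + 0.9×19.4773 = 27.4296.

subsidy = $27.4 per unit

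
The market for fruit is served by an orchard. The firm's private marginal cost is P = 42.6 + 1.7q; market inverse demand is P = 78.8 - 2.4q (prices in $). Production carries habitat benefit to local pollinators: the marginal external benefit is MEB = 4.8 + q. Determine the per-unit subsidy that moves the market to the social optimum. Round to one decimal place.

Social marginal cost = private MC − MEB = 37.8 + 0.7q.
Set SMC = demand: 37.8 + 0.7q = 78.8 - 2.4q → q* = 13.2258.
The Pigouvian subsidy equals MEB at q*: 4.8 + 1.0×13.2258 = 18.0258.

subsidy = $18.0 per unit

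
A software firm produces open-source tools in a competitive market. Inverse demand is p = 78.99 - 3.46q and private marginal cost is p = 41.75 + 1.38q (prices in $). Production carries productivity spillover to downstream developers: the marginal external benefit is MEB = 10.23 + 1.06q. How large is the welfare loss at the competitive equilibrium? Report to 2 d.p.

Market equilibrium (private): 41.75 + 1.38q = 78.99 - 3.46q → q_m = 7.6942.
Social marginal cost = private MC − MEB = 31.52 + 0.32q.
Set SMC = demand: 31.52 + 0.32q = 78.99 - 3.46q → q* = 12.5582.
Height of the DWL triangle at q_m is demand(q_m) − SMC(q_m) = MEB(q_m) = 18.3859.
DWL = ½ × 4.8640 × 18.3859 = 44.7145.

DWL = $44.71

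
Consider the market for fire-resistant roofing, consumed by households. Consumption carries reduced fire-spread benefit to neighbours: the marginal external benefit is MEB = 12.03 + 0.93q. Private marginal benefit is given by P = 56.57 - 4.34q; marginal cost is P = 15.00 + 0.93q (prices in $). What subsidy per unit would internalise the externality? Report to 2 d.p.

subsidy = $23.52 per unit

Social marginal benefit = demand + MEB = 68.60 - 3.41q.
Set SMB = MC: 68.60 - 3.41q = 15.00 + 0.93q → q* = 12.3502.
The Pigouvian subsidy equals MEB at q*: 12.03 + 0.93×12.3502 = 23.5157.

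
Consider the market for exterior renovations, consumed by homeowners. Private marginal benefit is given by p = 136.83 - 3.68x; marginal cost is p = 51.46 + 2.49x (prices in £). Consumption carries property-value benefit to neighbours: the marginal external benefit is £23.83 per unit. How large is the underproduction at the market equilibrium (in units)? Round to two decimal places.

3.86 units

Market equilibrium (private): 51.46 + 2.49x = 136.83 - 3.68x → x_m = 13.8363.
Social marginal benefit = demand + MEB = 160.66 - 3.68x.
Set SMB = MC: 160.66 - 3.68x = 51.46 + 2.49x → x* = 17.6985.
Gap = |13.8363 − 17.6985| = 3.8622.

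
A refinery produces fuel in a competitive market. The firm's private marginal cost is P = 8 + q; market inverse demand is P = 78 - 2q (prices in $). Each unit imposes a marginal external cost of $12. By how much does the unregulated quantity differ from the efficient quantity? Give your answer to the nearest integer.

4 units

Market equilibrium (private): 8 + q = 78 - 2q → q_m = 23.3333.
Social marginal cost = private MC + MEC = 20 + q.
Set SMC = demand: 20 + q = 78 - 2q → q* = 19.3333.
Gap = |23.3333 − 19.3333| = 4.0000.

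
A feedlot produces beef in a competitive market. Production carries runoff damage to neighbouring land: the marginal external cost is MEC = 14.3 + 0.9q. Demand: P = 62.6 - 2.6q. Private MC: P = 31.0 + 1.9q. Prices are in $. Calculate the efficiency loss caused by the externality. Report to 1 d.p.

Market equilibrium (private): 31.0 + 1.9q = 62.6 - 2.6q → q_m = 7.0222.
Social marginal cost = private MC + MEC = 45.3 + 2.8q.
Set SMC = demand: 45.3 + 2.8q = 62.6 - 2.6q → q* = 3.2037.
The loss is the area between SMC and demand from q* to q_m; with linear curves that's a triangle of height MEC(q_m).
DWL = ½ × 3.8185 × 20.6200 = 39.3687.

DWL = $39.4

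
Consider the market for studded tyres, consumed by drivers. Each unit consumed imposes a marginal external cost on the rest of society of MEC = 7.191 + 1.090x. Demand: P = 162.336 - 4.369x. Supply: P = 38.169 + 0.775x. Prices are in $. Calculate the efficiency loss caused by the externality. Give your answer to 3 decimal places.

DWL = $90.019

Market equilibrium (private): 38.169 + 0.775x = 162.336 - 4.369x → x_m = 24.1382.
Social marginal benefit = demand − MEC = 155.145 - 5.459x.
Set SMB = MC: 155.145 - 5.459x = 38.169 + 0.775x → x* = 18.7642.
Between x* and x_m the wedge MC − SMB runs linearly from 0 to MEC(x_m), so the loss is a triangle.
DWL = ½ × 5.3740 × 33.5017 = 90.0191.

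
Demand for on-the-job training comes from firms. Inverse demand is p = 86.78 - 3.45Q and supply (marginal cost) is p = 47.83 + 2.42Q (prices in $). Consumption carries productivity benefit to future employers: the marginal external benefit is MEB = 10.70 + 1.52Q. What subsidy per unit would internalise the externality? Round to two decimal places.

Social marginal benefit = demand + MEB = 97.48 - 1.93Q.
Set SMB = MC: 97.48 - 1.93Q = 47.83 + 2.42Q → Q* = 11.4138.
The Pigouvian subsidy equals MEB at Q*: 10.70 + 1.52×11.4138 = 28.0490.

subsidy = $28.05 per unit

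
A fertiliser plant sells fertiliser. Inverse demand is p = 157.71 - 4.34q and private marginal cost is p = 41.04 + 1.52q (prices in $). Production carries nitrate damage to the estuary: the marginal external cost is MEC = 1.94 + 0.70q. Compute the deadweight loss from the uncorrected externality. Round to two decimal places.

DWL = $19.21

Market equilibrium (private): 41.04 + 1.52q = 157.71 - 4.34q → q_m = 19.9096.
Social marginal cost = private MC + MEC = 42.98 + 2.22q.
Set SMC = demand: 42.98 + 2.22q = 157.71 - 4.34q → q* = 17.4893.
The welfare-loss triangle has base |q_m − q*| and height MEC(q_m) (the vertical gap between SMC and demand is zero at q* and MEC at q_m).
DWL = ½ × 2.4203 × 15.8767 = 19.2132.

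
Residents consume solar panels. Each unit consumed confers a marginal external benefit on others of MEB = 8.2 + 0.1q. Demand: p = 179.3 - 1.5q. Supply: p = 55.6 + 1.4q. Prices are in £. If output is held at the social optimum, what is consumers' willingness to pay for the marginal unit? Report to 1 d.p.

Social marginal benefit = demand + MEB = 187.5 - 1.4q.
Set SMB = MC: 187.5 - 1.4q = 55.6 + 1.4q → q* = 47.1071.
Consumer price on the demand curve at q*: 179.3 − 1.5×47.1071 = 108.6394.

P = £108.6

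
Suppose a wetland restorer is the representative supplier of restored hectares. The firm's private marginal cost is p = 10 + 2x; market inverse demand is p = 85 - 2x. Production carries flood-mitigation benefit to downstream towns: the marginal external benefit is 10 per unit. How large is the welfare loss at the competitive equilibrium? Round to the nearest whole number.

DWL = 13

Market equilibrium (private): 10 + 2x = 85 - 2x → x_m = 18.7500.
Social marginal cost = private MC − MEB = 0 + 2x.
Set SMC = demand: 0 + 2x = 85 - 2x → x* = 21.2500.
The loss is the area between SMC and demand from x* to x_m; with linear curves that's a triangle of height MEB(x_m).
DWL = ½ × 2.5000 × 10.0000 = 12.5000.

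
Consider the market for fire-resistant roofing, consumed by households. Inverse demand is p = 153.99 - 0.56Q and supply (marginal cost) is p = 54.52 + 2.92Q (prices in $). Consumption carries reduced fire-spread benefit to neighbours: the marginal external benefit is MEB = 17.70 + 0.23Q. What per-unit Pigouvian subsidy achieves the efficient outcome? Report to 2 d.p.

subsidy = $25.99 per unit

Social marginal benefit = demand + MEB = 171.69 - 0.33Q.
Set SMB = MC: 171.69 - 0.33Q = 54.52 + 2.92Q → Q* = 36.0523.
The Pigouvian subsidy equals MEB at Q*: 17.70 + 0.23×36.0523 = 25.9920.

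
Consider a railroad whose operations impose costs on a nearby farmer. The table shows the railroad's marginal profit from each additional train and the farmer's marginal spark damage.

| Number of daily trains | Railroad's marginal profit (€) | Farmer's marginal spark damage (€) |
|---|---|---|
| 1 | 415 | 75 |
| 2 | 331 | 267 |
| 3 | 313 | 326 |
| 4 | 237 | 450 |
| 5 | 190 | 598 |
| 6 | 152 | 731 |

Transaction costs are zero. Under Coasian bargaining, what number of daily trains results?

2

Bargaining reaches the level where marginal profit last exceeds marginal spark damage.
That holds through level 2 (331 ≥ 267) but not at 3 (313 < 326).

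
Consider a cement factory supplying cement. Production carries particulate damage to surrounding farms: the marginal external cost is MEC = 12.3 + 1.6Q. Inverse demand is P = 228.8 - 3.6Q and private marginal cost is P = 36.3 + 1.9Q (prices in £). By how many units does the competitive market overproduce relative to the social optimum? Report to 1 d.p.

9.6 units

Market equilibrium (private): 36.3 + 1.9Q = 228.8 - 3.6Q → Q_m = 35.0000.
Social marginal cost = private MC + MEC = 48.6 + 3.5Q.
Set SMC = demand: 48.6 + 3.5Q = 228.8 - 3.6Q → Q* = 25.3803.
Gap = |35.0000 − 25.3803| = 9.6197.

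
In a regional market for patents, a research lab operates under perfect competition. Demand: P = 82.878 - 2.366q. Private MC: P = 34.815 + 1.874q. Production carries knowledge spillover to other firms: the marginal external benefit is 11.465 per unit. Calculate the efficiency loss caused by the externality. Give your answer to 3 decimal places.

DWL = 15.501

Market equilibrium (private): 34.815 + 1.874q = 82.878 - 2.366q → q_m = 11.3356.
Social marginal cost = private MC − MEB = 23.350 + 1.874q.
Set SMC = demand: 23.350 + 1.874q = 82.878 - 2.366q → q* = 14.0396.
The loss is the area between SMC and demand from q* to q_m; with linear curves that's a triangle of height MEB(q_m).
DWL = ½ × 2.7040 × 11.4650 = 15.5007.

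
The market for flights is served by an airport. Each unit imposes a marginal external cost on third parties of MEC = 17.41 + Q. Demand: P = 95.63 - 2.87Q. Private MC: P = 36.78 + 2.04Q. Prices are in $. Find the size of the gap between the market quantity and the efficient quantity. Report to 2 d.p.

Market equilibrium (private): 36.78 + 2.04Q = 95.63 - 2.87Q → Q_m = 11.9857.
Social marginal cost = private MC + MEC = 54.19 + 3.04Q.
Set SMC = demand: 54.19 + 3.04Q = 95.63 - 2.87Q → Q* = 7.0118.
Gap = |11.9857 − 7.0118| = 4.9739.

4.97 units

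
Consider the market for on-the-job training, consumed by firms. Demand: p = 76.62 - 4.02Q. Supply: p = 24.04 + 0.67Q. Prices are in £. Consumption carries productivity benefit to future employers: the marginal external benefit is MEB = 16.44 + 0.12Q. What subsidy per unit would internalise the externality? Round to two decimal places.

subsidy = £18.25 per unit

Social marginal benefit = demand + MEB = 93.06 - 3.90Q.
Set SMB = MC: 93.06 - 3.90Q = 24.04 + 0.67Q → Q* = 15.1028.
The Pigouvian subsidy equals MEB at Q*: 16.44 + 0.12×15.1028 = 18.2523.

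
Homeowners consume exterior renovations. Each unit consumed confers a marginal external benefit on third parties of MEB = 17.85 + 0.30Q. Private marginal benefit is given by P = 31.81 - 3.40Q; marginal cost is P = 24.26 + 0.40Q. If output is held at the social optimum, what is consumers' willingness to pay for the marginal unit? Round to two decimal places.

Social marginal benefit = demand + MEB = 49.66 - 3.10Q.
Set SMB = MC: 49.66 - 3.10Q = 24.26 + 0.40Q → Q* = 7.2571.
Consumer price on the demand curve at Q*: 31.81 − 3.40×7.2571 = 7.1359.

P = 7.14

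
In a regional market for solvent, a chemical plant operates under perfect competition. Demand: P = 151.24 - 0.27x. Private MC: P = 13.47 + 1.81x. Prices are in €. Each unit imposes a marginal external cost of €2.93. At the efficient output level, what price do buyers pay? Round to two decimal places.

P = €133.74

Social marginal cost = private MC + MEC = 16.40 + 1.81x.
Set SMC = demand: 16.40 + 1.81x = 151.24 - 0.27x → x* = 64.8269.
Consumer price on the demand curve at x*: 151.24 − 0.27×64.8269 = 133.7367.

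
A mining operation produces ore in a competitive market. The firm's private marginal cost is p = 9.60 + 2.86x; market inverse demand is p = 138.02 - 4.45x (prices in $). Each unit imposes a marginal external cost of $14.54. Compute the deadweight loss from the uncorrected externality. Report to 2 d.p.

Market equilibrium (private): 9.60 + 2.86x = 138.02 - 4.45x → x_m = 17.5677.
Social marginal cost = private MC + MEC = 24.14 + 2.86x.
Set SMC = demand: 24.14 + 2.86x = 138.02 - 4.45x → x* = 15.5787.
Between x* and x_m the wedge SMC − demand runs linearly from 0 to MEC(x_m), so the loss is a triangle.
DWL = ½ × 1.9890 × 14.5400 = 14.4600.

DWL = $14.46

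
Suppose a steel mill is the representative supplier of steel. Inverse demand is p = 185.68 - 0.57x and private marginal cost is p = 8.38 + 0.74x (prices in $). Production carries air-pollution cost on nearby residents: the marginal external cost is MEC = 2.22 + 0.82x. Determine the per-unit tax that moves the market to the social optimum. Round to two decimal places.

Social marginal cost = private MC + MEC = 10.60 + 1.56x.
Set SMC = demand: 10.60 + 1.56x = 185.68 - 0.57x → x* = 82.1972.
The Pigouvian tax equals MEC at x*: 2.22 + 0.82×82.1972 = 69.6217.

tax = $69.62 per unit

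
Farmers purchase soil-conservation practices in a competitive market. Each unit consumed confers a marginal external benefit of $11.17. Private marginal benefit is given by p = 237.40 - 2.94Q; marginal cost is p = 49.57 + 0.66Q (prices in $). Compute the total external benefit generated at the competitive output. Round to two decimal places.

Market equilibrium (private): 49.57 + 0.66Q = 237.40 - 2.94Q → Q_m = 52.1750.
Total external benefit = MEB × Q_m = 11.17 × 52.1750 = 582.7948.

$582.79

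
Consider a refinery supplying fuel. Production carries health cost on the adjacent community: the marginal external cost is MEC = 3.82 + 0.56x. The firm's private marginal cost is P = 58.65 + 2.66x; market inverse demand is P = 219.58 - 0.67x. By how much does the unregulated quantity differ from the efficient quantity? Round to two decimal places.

7.94 units

Market equilibrium (private): 58.65 + 2.66x = 219.58 - 0.67x → x_m = 48.3273.
Social marginal cost = private MC + MEC = 62.47 + 3.22x.
Set SMC = demand: 62.47 + 3.22x = 219.58 - 0.67x → x* = 40.3882.
Gap = |48.3273 − 40.3882| = 7.9391.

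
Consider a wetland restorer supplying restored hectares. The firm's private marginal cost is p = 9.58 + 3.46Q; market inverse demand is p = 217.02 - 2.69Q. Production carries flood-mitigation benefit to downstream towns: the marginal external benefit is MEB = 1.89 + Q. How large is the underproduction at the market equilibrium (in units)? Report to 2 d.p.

Market equilibrium (private): 9.58 + 3.46Q = 217.02 - 2.69Q → Q_m = 33.7301.
Social marginal cost = private MC − MEB = 7.69 + 2.46Q.
Set SMC = demand: 7.69 + 2.46Q = 217.02 - 2.69Q → Q* = 40.6466.
Gap = |33.7301 − 40.6466| = 6.9165.

6.92 units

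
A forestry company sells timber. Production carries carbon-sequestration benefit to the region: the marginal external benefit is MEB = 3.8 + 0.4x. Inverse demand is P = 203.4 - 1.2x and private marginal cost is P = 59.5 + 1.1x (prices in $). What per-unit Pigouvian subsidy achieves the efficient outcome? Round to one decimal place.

subsidy = $34.9 per unit

Social marginal cost = private MC − MEB = 55.7 + 0.7x.
Set SMC = demand: 55.7 + 0.7x = 203.4 - 1.2x → x* = 77.7368.
The Pigouvian subsidy equals MEB at x*: 3.8 + 0.4×77.7368 = 34.8947.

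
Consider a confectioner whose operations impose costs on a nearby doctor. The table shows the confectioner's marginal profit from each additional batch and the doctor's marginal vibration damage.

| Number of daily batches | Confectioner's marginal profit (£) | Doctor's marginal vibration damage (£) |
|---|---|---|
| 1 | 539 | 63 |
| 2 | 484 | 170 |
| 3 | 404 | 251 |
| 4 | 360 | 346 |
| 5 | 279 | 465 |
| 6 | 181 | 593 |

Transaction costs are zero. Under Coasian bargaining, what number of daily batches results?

4

Bargaining reaches the level where marginal profit last exceeds marginal vibration damage.
That holds through level 4 (360 ≥ 346) but not at 5 (279 < 465).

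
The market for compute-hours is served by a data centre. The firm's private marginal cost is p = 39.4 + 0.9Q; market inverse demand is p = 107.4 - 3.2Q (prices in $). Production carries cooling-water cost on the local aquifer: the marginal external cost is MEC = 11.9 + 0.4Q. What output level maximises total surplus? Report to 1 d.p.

Social marginal cost = private MC + MEC = 51.3 + 1.3Q.
Set SMC = demand: 51.3 + 1.3Q = 107.4 - 3.2Q → Q* = 12.4667.

Q* = 12.5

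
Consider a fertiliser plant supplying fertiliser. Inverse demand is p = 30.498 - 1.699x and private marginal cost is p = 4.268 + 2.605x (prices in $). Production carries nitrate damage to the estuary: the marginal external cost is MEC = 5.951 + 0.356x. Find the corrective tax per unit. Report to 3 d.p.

tax = $7.500 per unit

Social marginal cost = private MC + MEC = 10.219 + 2.961x.
Set SMC = demand: 10.219 + 2.961x = 30.498 - 1.699x → x* = 4.3517.
The Pigouvian tax equals MEC at x*: 5.951 + 0.356×4.3517 = 7.5002.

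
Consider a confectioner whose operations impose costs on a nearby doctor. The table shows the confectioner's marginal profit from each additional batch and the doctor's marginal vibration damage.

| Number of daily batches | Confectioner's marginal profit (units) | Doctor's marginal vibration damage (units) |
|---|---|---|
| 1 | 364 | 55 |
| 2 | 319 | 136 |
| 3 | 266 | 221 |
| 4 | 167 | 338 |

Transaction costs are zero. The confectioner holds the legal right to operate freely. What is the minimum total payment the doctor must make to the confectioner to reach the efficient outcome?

167

Left alone the confectioner would choose level 4 (marginal profit stays positive).
Efficient level: k* = 3 (marginal profit ≥ marginal vibration damage through 3).
The doctor must at least cover the confectioner's forgone profit from cutting 4→3: 167 = 167.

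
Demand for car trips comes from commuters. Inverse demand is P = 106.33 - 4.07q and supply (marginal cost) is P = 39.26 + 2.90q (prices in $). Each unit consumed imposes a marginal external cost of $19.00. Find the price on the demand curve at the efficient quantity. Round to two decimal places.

P = $78.26

Social marginal benefit = demand − MEC = 87.33 - 4.07q.
Set SMB = MC: 87.33 - 4.07q = 39.26 + 2.90q → q* = 6.8967.
Consumer price on the demand curve at q*: 106.33 − 4.07×6.8967 = 78.2604.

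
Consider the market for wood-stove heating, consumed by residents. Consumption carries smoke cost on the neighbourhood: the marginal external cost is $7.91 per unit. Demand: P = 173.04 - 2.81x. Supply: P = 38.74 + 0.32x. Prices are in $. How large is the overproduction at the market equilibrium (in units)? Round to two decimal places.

Market equilibrium (private): 38.74 + 0.32x = 173.04 - 2.81x → x_m = 42.9073.
Social marginal benefit = demand − MEC = 165.13 - 2.81x.
Set SMB = MC: 165.13 - 2.81x = 38.74 + 0.32x → x* = 40.3802.
Gap = |42.9073 − 40.3802| = 2.5271.

2.53 units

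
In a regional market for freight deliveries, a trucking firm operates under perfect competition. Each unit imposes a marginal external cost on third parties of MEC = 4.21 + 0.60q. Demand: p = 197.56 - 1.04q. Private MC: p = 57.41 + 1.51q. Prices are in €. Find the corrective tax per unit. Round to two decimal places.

Social marginal cost = private MC + MEC = 61.62 + 2.11q.
Set SMC = demand: 61.62 + 2.11q = 197.56 - 1.04q → q* = 43.1556.
The Pigouvian tax equals MEC at q*: 4.21 + 0.60×43.1556 = 30.1034.

tax = €30.10 per unit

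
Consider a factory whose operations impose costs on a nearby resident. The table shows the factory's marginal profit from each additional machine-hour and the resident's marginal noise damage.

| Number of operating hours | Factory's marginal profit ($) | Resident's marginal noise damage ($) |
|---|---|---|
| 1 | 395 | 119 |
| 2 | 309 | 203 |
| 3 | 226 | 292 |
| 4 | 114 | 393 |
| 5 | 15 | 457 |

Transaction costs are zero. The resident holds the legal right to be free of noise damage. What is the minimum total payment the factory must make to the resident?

Efficient level: marginal profit ≥ marginal noise damage through level 2, so k* = 2.
With the resident holding the right, the factory must at least compensate total damage at k*: 119 + 203 = 322.

$322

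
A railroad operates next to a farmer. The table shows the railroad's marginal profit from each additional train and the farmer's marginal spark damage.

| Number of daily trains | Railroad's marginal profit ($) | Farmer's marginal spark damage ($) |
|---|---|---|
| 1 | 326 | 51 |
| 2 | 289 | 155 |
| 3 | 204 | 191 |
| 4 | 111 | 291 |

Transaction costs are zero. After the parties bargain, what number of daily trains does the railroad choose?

3

Bargaining reaches the level where marginal profit last exceeds marginal spark damage.
That holds through level 3 (204 ≥ 191) but not at 4 (111 < 291).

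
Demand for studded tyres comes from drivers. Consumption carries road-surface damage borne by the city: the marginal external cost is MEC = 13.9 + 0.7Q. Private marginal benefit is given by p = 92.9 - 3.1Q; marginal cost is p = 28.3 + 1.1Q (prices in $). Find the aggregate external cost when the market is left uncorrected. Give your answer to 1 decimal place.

Market equilibrium (private): 28.3 + 1.1Q = 92.9 - 3.1Q → Q_m = 15.3810.
Total external cost = ∫₀^{Q_m} (13.9 + 0.7Q) dQ = 13.9×15.3810 + ½×0.7×15.3810² = 296.5972.

$296.6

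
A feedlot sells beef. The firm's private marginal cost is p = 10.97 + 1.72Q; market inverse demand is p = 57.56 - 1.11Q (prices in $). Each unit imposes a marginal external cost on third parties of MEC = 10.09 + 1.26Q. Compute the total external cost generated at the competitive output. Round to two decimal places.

Market equilibrium (private): 10.97 + 1.72Q = 57.56 - 1.11Q → Q_m = 16.4629.
Total external cost = ∫₀^{Q_m} (10.09 + 1.26Q) dQ = 10.09×16.4629 + ½×1.26×16.4629² = 336.8577.

$336.86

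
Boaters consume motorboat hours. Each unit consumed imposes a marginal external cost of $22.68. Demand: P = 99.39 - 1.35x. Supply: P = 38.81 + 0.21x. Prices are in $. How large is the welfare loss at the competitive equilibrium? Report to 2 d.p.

DWL = $164.87

Market equilibrium (private): 38.81 + 0.21x = 99.39 - 1.35x → x_m = 38.8333.
Social marginal benefit = demand − MEC = 76.71 - 1.35x.
Set SMB = MC: 76.71 - 1.35x = 38.81 + 0.21x → x* = 24.2949.
The loss is the area between SMB and MC from x* to x_m; with linear curves that's a triangle of height MEC(x_m).
DWL = ½ × 14.5384 × 22.6800 = 164.8655.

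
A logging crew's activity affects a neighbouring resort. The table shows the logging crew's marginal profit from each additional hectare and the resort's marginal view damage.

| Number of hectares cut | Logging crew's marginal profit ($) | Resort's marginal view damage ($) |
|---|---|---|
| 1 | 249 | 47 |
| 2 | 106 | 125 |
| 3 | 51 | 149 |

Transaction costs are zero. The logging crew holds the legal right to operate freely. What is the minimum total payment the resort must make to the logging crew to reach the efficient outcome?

Left alone the logging crew would choose level 3 (marginal profit stays positive).
Efficient level: k* = 1 (marginal profit ≥ marginal view damage through 1).
The resort must at least cover the logging crew's forgone profit from cutting 3→1: 106 + 51 = 157.

$157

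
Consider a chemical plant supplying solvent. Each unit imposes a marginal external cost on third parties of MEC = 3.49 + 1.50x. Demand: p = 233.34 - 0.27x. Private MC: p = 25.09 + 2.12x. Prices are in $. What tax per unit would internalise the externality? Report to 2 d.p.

tax = $82.45 per unit

Social marginal cost = private MC + MEC = 28.58 + 3.62x.
Set SMC = demand: 28.58 + 3.62x = 233.34 - 0.27x → x* = 52.6375.
The Pigouvian tax equals MEC at x*: 3.49 + 1.50×52.6375 = 82.4463.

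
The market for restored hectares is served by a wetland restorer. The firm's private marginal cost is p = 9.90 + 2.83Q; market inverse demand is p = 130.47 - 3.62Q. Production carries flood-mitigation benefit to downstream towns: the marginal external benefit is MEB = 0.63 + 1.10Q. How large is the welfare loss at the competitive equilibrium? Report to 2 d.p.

Market equilibrium (private): 9.90 + 2.83Q = 130.47 - 3.62Q → Q_m = 18.6930.
Social marginal cost = private MC − MEB = 9.27 + 1.73Q.
Set SMC = demand: 9.27 + 1.73Q = 130.47 - 3.62Q → Q* = 22.6542.
The welfare-loss triangle has base |Q_m − Q*| and height MEB(Q_m) (the vertical gap between SMC and demand is zero at Q* and MEB at Q_m).
DWL = ½ × 3.9612 × 21.1923 = 41.9735.

DWL = 41.97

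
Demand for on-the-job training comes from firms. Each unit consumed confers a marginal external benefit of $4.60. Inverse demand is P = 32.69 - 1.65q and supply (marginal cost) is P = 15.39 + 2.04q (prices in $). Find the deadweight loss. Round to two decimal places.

DWL = $2.87

Market equilibrium (private): 15.39 + 2.04q = 32.69 - 1.65q → q_m = 4.6883.
Social marginal benefit = demand + MEB = 37.29 - 1.65q.
Set SMB = MC: 37.29 - 1.65q = 15.39 + 2.04q → q* = 5.9350.
Between q* and q_m the wedge SMB − MC runs linearly from 0 to MEB(q_m), so the loss is a triangle.
DWL = ½ × 1.2467 × 4.6000 = 2.8674.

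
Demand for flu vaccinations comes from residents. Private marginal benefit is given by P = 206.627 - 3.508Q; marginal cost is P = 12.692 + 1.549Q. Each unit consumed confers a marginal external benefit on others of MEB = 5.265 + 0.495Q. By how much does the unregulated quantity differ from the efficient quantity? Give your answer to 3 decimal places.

5.315 units

Market equilibrium (private): 12.692 + 1.549Q = 206.627 - 3.508Q → Q_m = 38.3498.
Social marginal benefit = demand + MEB = 211.892 - 3.013Q.
Set SMB = MC: 211.892 - 3.013Q = 12.692 + 1.549Q → Q* = 43.6651.
Gap = |38.3498 − 43.6651| = 5.3153.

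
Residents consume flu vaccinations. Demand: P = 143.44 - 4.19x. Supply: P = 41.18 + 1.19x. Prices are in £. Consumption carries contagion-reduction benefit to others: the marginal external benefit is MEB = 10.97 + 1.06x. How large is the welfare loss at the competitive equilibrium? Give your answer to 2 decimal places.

Market equilibrium (private): 41.18 + 1.19x = 143.44 - 4.19x → x_m = 19.0074.
Social marginal benefit = demand + MEB = 154.41 - 3.13x.
Set SMB = MC: 154.41 - 3.13x = 41.18 + 1.19x → x* = 26.2106.
Height of the DWL triangle at x_m is SMB(x_m) − MC(x_m) = MEB(x_m) = 31.1179.
DWL = ½ × 7.2032 × 31.1179 = 112.0742.

DWL = £112.07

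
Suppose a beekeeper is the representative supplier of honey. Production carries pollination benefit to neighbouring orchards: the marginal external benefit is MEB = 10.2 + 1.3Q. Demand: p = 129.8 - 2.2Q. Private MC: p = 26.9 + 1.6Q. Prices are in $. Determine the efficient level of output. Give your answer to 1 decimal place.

Social marginal cost = private MC − MEB = 16.7 + 0.3Q.
Set SMC = demand: 16.7 + 0.3Q = 129.8 - 2.2Q → Q* = 45.2400.

Q* = 45.2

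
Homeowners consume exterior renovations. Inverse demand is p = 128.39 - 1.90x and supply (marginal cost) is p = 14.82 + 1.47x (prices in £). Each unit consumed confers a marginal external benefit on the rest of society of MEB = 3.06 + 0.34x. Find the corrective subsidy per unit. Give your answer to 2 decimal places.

Social marginal benefit = demand + MEB = 131.45 - 1.56x.
Set SMB = MC: 131.45 - 1.56x = 14.82 + 1.47x → x* = 38.4917.
The Pigouvian subsidy equals MEB at x*: 3.06 + 0.34×38.4917 = 16.1472.

subsidy = £16.15 per unit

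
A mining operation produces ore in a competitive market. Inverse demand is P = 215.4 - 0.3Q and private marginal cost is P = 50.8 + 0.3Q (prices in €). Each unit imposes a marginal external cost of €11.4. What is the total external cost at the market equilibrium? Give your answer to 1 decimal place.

Market equilibrium (private): 50.8 + 0.3Q = 215.4 - 0.3Q → Q_m = 274.3333.
Total external cost = MEC × Q_m = 11.4 × 274.3333 = 3127.3996.

€3127.4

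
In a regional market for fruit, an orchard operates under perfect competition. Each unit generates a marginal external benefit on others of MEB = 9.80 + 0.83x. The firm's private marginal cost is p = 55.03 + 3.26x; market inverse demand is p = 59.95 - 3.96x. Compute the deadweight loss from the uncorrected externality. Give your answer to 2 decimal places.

DWL = 8.41

Market equilibrium (private): 55.03 + 3.26x = 59.95 - 3.96x → x_m = 0.6814.
Social marginal cost = private MC − MEB = 45.23 + 2.43x.
Set SMC = demand: 45.23 + 2.43x = 59.95 - 3.96x → x* = 2.3036.
The loss is the area between SMC and demand from x* to x_m; with linear curves that's a triangle of height MEB(x_m).
DWL = ½ × 1.6222 × 10.3656 = 8.4075.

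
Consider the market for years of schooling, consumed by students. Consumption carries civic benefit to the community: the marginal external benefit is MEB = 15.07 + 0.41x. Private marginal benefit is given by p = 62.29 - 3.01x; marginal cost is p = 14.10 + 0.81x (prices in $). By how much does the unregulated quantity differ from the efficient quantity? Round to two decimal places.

5.94 units

Market equilibrium (private): 14.10 + 0.81x = 62.29 - 3.01x → x_m = 12.6152.
Social marginal benefit = demand + MEB = 77.36 - 2.60x.
Set SMB = MC: 77.36 - 2.60x = 14.10 + 0.81x → x* = 18.5513.
Gap = |12.6152 − 18.5513| = 5.9361.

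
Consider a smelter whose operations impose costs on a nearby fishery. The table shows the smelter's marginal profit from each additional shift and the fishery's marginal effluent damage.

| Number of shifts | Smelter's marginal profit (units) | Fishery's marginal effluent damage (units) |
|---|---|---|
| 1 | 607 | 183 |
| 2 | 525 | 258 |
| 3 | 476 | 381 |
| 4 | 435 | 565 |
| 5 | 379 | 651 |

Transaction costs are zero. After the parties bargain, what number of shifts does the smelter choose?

Bargaining reaches the level where marginal profit last exceeds marginal effluent damage.
That holds through level 3 (476 ≥ 381) but not at 4 (435 < 565).

3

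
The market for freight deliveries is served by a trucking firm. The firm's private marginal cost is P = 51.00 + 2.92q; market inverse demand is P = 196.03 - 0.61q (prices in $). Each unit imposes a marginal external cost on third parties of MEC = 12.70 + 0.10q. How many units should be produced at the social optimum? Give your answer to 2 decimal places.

q* = 36.45

Social marginal cost = private MC + MEC = 63.70 + 3.02q.
Set SMC = demand: 63.70 + 3.02q = 196.03 - 0.61q → q* = 36.4545.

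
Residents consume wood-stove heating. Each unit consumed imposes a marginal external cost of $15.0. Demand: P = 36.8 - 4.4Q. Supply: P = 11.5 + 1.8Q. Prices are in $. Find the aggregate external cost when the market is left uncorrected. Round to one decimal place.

Market equilibrium (private): 11.5 + 1.8Q = 36.8 - 4.4Q → Q_m = 4.0806.
Total external cost = MEC × Q_m = 15.0 × 4.0806 = 61.2090.

$61.2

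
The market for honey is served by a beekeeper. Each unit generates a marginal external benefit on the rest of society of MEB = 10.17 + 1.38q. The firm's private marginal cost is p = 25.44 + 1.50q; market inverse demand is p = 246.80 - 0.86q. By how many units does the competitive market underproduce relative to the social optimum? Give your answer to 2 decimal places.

Market equilibrium (private): 25.44 + 1.50q = 246.80 - 0.86q → q_m = 93.7966.
Social marginal cost = private MC − MEB = 15.27 + 0.12q.
Set SMC = demand: 15.27 + 0.12q = 246.80 - 0.86q → q* = 236.2551.
Gap = |93.7966 − 236.2551| = 142.4585.

142.46 units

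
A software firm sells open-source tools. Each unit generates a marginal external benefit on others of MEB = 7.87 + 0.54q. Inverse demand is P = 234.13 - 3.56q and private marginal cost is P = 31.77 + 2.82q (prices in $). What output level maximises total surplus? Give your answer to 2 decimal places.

Social marginal cost = private MC − MEB = 23.90 + 2.28q.
Set SMC = demand: 23.90 + 2.28q = 234.13 - 3.56q → q* = 35.9983.

q* = 36.00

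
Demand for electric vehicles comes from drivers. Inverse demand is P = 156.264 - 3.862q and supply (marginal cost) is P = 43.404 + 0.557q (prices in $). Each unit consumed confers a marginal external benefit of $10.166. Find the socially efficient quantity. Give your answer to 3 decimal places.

q* = 27.840

Social marginal benefit = demand + MEB = 166.430 - 3.862q.
Set SMB = MC: 166.430 - 3.862q = 43.404 + 0.557q → q* = 27.8402.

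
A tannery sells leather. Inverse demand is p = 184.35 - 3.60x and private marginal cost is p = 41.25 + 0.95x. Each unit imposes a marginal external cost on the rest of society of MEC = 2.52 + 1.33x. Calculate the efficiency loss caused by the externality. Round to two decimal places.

DWL = 167.25

Market equilibrium (private): 41.25 + 0.95x = 184.35 - 3.60x → x_m = 31.4505.
Social marginal cost = private MC + MEC = 43.77 + 2.28x.
Set SMC = demand: 43.77 + 2.28x = 184.35 - 3.60x → x* = 23.9082.
Between x* and x_m the wedge SMC − demand runs linearly from 0 to MEC(x_m), so the loss is a triangle.
DWL = ½ × 7.5423 × 44.3492 = 167.2475.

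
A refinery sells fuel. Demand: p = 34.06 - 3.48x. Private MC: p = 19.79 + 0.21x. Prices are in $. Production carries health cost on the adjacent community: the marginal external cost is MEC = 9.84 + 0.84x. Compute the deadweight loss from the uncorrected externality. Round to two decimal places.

DWL = $18.91

Market equilibrium (private): 19.79 + 0.21x = 34.06 - 3.48x → x_m = 3.8672.
Social marginal cost = private MC + MEC = 29.63 + 1.05x.
Set SMC = demand: 29.63 + 1.05x = 34.06 - 3.48x → x* = 0.9779.
Height of the DWL triangle at x_m is SMC(x_m) − demand(x_m) = MEC(x_m) = 13.0885.
DWL = ½ × 2.8893 × 13.0885 = 18.9083.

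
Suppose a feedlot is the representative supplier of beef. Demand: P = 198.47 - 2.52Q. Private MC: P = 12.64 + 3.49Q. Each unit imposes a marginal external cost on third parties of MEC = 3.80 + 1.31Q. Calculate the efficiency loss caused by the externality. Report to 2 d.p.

DWL = 134.08

Market equilibrium (private): 12.64 + 3.49Q = 198.47 - 2.52Q → Q_m = 30.9201.
Social marginal cost = private MC + MEC = 16.44 + 4.80Q.
Set SMC = demand: 16.44 + 4.80Q = 198.47 - 2.52Q → Q* = 24.8675.
Height of the DWL triangle at Q_m is SMC(Q_m) − demand(Q_m) = MEC(Q_m) = 44.3054.
DWL = ½ × 6.0526 × 44.3054 = 134.0814.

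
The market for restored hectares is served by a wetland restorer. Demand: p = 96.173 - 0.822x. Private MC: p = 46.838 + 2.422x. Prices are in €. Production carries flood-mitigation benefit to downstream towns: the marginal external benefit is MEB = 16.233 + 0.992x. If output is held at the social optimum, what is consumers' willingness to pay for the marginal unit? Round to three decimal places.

P = €72.240

Social marginal cost = private MC − MEB = 30.605 + 1.430x.
Set SMC = demand: 30.605 + 1.430x = 96.173 - 0.822x → x* = 29.1155.
Consumer price on the demand curve at x*: 96.173 − 0.822×29.1155 = 72.2401.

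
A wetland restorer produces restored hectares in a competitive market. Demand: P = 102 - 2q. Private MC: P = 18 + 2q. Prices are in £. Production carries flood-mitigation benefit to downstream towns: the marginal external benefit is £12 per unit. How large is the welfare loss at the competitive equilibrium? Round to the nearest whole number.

Market equilibrium (private): 18 + 2q = 102 - 2q → q_m = 21.0000.
Social marginal cost = private MC − MEB = 6 + 2q.
Set SMC = demand: 6 + 2q = 102 - 2q → q* = 24.0000.
Between q* and q_m the wedge demand − SMC runs linearly from 0 to MEB(q_m), so the loss is a triangle.
DWL = ½ × 3.0000 × 12.0000 = 18.0000.

DWL = £18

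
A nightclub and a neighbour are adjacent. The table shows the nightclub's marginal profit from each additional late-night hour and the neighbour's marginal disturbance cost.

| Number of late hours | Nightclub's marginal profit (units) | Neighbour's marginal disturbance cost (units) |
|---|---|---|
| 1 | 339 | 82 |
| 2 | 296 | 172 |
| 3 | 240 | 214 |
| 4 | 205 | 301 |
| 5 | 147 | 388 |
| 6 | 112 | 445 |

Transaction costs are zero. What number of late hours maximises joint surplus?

Bargaining reaches the level where marginal profit last exceeds marginal disturbance cost.
That holds through level 3 (240 ≥ 214) but not at 4 (205 < 301).

3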